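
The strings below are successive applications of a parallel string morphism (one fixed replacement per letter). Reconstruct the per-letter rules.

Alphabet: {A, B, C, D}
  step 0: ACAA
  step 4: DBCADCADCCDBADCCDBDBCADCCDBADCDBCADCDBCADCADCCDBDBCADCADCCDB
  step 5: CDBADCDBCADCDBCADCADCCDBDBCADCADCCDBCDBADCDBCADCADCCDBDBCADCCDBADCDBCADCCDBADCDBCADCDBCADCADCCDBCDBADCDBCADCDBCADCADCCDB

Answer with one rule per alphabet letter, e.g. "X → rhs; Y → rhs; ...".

A->DB, B->DB, C->ADC, D->C

  step 4 ⇒ step 5: DBCADCADCCDBADCCDBDBCADCCDBADCDBCADCDBCADCADCCDBDBCADCADCCDB ⇒ C·DB·ADC·DB·C·ADC·DB·C·ADC·ADC·C·DB·DB·C·ADC·ADC·C·DB·C·DB·ADC·DB·C·ADC·ADC·C·DB·DB·C·ADC·C·DB·ADC·DB·C·ADC·C·DB·ADC·DB·C·ADC·DB·C·ADC·ADC·C·DB·C·DB·ADC·DB·C·ADC·DB·C·ADC·ADC·C·DB
    A ↦ DB
    B ↦ DB
    C ↦ ADC
    D ↦ C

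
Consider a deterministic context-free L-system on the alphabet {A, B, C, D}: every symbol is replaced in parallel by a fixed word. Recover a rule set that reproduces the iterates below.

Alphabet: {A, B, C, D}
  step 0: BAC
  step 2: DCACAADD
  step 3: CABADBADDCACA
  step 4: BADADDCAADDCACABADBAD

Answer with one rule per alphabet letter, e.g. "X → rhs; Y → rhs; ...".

A->D, B->AD, C->BA, D->CA

  step 3 ⇒ step 4: CABADBADDCACA ⇒ BA·D·AD·D·CA·AD·D·CA·CA·BA·D·BA·D
    A ↦ D
    B ↦ AD
    C ↦ BA
    D ↦ CA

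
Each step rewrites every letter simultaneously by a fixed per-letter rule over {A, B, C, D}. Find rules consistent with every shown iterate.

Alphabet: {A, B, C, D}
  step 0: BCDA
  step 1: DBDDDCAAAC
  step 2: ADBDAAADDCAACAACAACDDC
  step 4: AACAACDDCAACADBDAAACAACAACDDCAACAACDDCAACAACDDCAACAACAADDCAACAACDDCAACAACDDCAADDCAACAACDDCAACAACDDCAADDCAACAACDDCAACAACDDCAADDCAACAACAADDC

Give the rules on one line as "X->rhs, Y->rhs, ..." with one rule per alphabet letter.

A->AAC, B->DBD, C->DDC, D->A

  step 1 ⇒ step 2: DBDDDCAAAC ⇒ A·DBD·A·A·A·DDC·AAC·AAC·AAC·DDC
    A ↦ AAC
    B ↦ DBD
    C ↦ DDC
    D ↦ A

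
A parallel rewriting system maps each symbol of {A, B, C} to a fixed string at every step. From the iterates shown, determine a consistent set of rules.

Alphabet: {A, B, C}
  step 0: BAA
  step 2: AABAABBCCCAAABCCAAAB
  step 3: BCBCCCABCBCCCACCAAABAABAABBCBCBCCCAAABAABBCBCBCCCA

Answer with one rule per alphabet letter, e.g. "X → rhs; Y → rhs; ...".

A->BC, B->CCA, C->AAB

  step 2 ⇒ step 3: AABAABBCCCAAABCCAAAB ⇒ BC·BC·CCA·BC·BC·CCA·CCA·AAB·AAB·AAB·BC·BC·BC·CCA·AAB·AAB·BC·BC·BC·CCA
    A ↦ BC
    B ↦ CCA
    C ↦ AAB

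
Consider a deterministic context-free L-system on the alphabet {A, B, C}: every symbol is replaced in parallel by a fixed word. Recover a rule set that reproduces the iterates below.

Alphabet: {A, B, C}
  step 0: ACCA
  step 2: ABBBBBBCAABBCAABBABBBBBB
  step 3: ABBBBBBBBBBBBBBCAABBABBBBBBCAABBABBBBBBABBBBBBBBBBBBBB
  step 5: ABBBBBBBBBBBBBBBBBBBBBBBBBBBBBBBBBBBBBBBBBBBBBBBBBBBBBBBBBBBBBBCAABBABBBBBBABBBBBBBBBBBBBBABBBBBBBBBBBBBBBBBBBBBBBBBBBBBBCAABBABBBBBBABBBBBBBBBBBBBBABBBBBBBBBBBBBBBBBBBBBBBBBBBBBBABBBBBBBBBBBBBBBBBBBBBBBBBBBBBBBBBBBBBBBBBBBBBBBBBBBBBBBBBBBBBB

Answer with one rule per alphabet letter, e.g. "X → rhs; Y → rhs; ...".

  step 2 ⇒ step 3: ABBBBBBCAABBCAABBABBBBBB ⇒ ABB·BB·BB·BB·BB·BB·BB·CA·ABB·ABB·BB·BB·CA·ABB·ABB·BB·BB·ABB·BB·BB·BB·BB·BB·BB
    A ↦ ABB
    B ↦ BB
    C ↦ CA

A->ABB, B->BB, C->CA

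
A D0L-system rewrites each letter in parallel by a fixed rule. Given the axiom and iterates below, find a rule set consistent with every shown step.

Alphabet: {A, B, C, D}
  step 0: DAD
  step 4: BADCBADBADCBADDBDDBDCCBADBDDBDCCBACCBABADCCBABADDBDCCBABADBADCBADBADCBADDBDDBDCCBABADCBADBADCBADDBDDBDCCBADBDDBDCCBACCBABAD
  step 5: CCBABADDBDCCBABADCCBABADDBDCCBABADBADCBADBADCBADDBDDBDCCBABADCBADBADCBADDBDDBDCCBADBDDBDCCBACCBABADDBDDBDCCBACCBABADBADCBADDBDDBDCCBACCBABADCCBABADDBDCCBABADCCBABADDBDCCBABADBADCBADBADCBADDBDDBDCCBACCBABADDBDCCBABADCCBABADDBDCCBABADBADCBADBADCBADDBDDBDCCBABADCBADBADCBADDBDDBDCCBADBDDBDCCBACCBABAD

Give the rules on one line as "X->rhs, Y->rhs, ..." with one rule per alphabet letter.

  step 4 ⇒ step 5: BADCBADBADCBADDBDDBDCCBADBDDBDCCBACCBABADCCBABADDBDCCBABADBADCBADBADCBADDBDDBDCCBABADCBADBADCBADDBDDBDCCBADBDDBDCCBACCBABAD ⇒ C·CBA·BAD·DBD·C·CBA·BAD·C·CBA·BAD·DBD·C·CBA·BAD·BAD·C·BAD·BAD·C·BAD·DBD·DBD·C·CBA·BAD·C·BAD·BAD·C·BAD·DBD·DBD·C·CBA·DBD·DBD·C·CBA·C·CBA·BAD·DBD·DBD·C·CBA·C·CBA·BAD·BAD·C·BAD·DBD·DBD·C·CBA·C·CBA·BAD·C·CBA·BAD·DBD·C·CBA·BAD·C·CBA·BAD·DBD·C·CBA·BAD·BAD·C·BAD·BAD·C·BAD·DBD·DBD·C·CBA·C·CBA·BAD·DBD·C·CBA·BAD·C·CBA·BAD·DBD·C·CBA·BAD·BAD·C·BAD·BAD·C·BAD·DBD·DBD·C·CBA·BAD·C·BAD·BAD·C·BAD·DBD·DBD·C·CBA·DBD·DBD·C·CBA·C·CBA·BAD
    A ↦ CBA
    B ↦ C
    C ↦ DBD
    D ↦ BAD

A->CBA, B->C, C->DBD, D->BAD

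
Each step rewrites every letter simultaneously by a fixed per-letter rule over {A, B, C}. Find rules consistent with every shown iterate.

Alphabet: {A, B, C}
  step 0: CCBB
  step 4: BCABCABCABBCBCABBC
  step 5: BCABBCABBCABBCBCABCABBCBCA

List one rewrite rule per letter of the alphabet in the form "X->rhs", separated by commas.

A->B, B->BC, C->A

  step 4 ⇒ step 5: BCABCABCABBCBCABBC ⇒ BC·A·B·BC·A·B·BC·A·B·BC·BC·A·BC·A·B·BC·BC·A
    A ↦ B
    B ↦ BC
    C ↦ A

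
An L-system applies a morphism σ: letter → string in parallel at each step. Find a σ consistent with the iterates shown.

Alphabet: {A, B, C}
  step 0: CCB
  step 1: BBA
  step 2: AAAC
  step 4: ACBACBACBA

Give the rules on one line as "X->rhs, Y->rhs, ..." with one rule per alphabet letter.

A->AC, B->A, C->B

  step 1 ⇒ step 2: BBA ⇒ A·A·AC
    A ↦ AC
    B ↦ A
  step 0 ⇒ step 1: CCB ⇒ B·B·A
    C ↦ B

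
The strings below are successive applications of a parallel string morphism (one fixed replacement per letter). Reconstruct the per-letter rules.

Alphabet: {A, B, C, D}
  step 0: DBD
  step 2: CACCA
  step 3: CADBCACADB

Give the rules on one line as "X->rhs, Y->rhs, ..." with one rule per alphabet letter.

  step 2 ⇒ step 3: CACCA ⇒ CA·DB·CA·CA·DB
    A ↦ DB
    C ↦ CA
    B ↦ D  (constrained at step 0)
    D ↦ C  (constrained at step 0)

A->DB, B->D, C->CA, D->C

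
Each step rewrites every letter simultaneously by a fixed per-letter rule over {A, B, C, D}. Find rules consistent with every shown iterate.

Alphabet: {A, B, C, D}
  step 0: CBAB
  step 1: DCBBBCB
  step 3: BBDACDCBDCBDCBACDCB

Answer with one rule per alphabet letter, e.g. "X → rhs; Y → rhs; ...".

A->BB, B->CB, C->D, D->AC

  step 0 ⇒ step 1: CBAB ⇒ D·CB·BB·CB
    A ↦ BB
    B ↦ CB
    C ↦ D
    D ↦ AC  (constrained at step 1)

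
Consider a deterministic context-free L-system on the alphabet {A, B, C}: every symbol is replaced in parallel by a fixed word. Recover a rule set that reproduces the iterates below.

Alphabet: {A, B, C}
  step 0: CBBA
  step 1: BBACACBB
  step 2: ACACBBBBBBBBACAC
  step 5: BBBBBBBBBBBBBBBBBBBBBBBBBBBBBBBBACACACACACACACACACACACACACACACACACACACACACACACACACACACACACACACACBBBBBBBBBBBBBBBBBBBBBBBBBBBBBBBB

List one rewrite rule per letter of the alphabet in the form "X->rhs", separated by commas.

  step 1 ⇒ step 2: BBACACBB ⇒ AC·AC·BB·BB·BB·BB·AC·AC
    A ↦ BB
    B ↦ AC
    C ↦ BB

A->BB, B->AC, C->BB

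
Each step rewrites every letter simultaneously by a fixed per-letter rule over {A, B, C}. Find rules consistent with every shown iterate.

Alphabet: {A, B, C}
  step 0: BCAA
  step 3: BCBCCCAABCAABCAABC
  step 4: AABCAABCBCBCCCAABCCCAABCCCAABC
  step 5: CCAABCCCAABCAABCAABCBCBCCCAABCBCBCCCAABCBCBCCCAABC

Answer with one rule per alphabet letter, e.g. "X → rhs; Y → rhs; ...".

A->C, B->AA, C->BC

  step 4 ⇒ step 5: AABCAABCBCBCCCAABCCCAABCCCAABC ⇒ C·C·AA·BC·C·C·AA·BC·AA·BC·AA·BC·BC·BC·C·C·AA·BC·BC·BC·C·C·AA·BC·BC·BC·C·C·AA·BC
    A ↦ C
    B ↦ AA
    C ↦ BC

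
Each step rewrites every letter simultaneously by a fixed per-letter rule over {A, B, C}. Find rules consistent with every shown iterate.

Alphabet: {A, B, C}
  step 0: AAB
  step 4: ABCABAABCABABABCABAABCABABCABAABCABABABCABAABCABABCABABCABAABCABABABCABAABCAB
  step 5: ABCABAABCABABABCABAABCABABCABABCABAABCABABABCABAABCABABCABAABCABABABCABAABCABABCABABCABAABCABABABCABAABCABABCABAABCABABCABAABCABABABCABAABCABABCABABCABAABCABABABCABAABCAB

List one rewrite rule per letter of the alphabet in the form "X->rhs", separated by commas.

  step 4 ⇒ step 5: ABCABAABCABABABCABAABCABABCABAABCABABABCABAABCABABCABABCABAABCABABABCABAABCAB ⇒ AB·CAB·A·AB·CAB·AB·AB·CAB·A·AB·CAB·AB·CAB·AB·CAB·A·AB·CAB·AB·AB·CAB·A·AB·CAB·AB·CAB·A·AB·CAB·AB·AB·CAB·A·AB·CAB·AB·CAB·AB·CAB·A·AB·CAB·AB·AB·CAB·A·AB·CAB·AB·CAB·A·AB·CAB·AB·CAB·A·AB·CAB·AB·AB·CAB·A·AB·CAB·AB·CAB·AB·CAB·A·AB·CAB·AB·AB·CAB·A·AB·CAB
    A ↦ AB
    B ↦ CAB
    C ↦ A

A->AB, B->CAB, C->A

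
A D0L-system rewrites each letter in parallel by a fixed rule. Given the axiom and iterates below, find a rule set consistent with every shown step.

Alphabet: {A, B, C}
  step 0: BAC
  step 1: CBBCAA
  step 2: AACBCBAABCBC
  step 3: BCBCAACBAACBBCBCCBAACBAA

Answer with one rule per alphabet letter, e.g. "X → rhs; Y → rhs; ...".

A->BC, B->CB, C->AA

  step 2 ⇒ step 3: AACBCBAABCBC ⇒ BC·BC·AA·CB·AA·CB·BC·BC·CB·AA·CB·AA
    A ↦ BC
    B ↦ CB
    C ↦ AA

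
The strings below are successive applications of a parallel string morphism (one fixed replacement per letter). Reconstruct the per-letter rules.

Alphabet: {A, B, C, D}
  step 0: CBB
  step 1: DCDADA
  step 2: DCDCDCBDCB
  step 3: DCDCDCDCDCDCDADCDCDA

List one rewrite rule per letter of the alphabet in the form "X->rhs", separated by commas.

A->B, B->DA, C->DC, D->DC

  step 2 ⇒ step 3: DCDCDCBDCB ⇒ DC·DC·DC·DC·DC·DC·DA·DC·DC·DA
    B ↦ DA
    C ↦ DC
    D ↦ DC
  step 1 ⇒ step 2: DCDADA ⇒ DC·DC·DC·B·DC·B
    A ↦ B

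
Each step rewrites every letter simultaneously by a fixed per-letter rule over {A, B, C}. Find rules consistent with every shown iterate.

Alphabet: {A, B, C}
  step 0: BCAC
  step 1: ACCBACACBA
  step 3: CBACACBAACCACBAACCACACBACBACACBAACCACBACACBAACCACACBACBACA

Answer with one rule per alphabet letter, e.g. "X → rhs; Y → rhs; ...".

A->CA, B->AC, C->CBA

  step 0 ⇒ step 1: BCAC ⇒ AC·CBA·CA·CBA
    A ↦ CA
    B ↦ AC
    C ↦ CBA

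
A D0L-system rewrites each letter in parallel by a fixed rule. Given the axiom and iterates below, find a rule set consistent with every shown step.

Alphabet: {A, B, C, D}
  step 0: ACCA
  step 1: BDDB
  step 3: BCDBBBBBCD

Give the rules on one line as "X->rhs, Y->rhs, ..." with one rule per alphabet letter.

  step 0 ⇒ step 1: ACCA ⇒ B·D·D·B
    A ↦ B
    C ↦ D
    B ↦ BC  (constrained at step 1)
    D ↦ AA  (constrained at step 1)

A->B, B->BC, C->D, D->AA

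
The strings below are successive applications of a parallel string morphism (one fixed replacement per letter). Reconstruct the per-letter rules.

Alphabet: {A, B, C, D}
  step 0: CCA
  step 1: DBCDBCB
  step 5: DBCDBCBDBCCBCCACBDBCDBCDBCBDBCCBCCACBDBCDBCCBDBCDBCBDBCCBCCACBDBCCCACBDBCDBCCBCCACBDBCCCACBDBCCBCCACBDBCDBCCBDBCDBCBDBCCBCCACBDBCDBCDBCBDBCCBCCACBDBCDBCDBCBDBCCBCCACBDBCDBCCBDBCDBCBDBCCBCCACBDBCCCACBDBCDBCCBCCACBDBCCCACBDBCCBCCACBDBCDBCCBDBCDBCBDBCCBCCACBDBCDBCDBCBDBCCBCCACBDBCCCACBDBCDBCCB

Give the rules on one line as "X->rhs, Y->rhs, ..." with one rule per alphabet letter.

  step 0 ⇒ step 1: CCA ⇒ DBC·DBC·B
    A ↦ B
    C ↦ DBC
    B ↦ CB  (constrained at step 1)
    D ↦ CCA  (constrained at step 1)

A->B, B->CB, C->DBC, D->CCA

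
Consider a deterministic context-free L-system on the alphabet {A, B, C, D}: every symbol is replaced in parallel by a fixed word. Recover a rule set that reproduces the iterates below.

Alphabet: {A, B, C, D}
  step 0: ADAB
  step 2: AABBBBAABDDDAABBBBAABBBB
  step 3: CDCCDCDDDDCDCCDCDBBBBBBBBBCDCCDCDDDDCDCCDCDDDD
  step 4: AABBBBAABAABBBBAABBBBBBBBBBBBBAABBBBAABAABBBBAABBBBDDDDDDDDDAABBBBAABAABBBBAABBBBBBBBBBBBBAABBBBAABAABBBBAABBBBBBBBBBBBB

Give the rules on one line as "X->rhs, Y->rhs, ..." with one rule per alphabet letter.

  step 3 ⇒ step 4: CDCCDCDDDDCDCCDCDBBBBBBBBBCDCCDCDDDDCDCCDCDDDD ⇒ AAB·BBB·AAB·AAB·BBB·AAB·BBB·BBB·BBB·BBB·AAB·BBB·AAB·AAB·BBB·AAB·BBB·D·D·D·D·D·D·D·D·D·AAB·BBB·AAB·AAB·BBB·AAB·BBB·BBB·BBB·BBB·AAB·BBB·AAB·AAB·BBB·AAB·BBB·BBB·BBB·BBB
    B ↦ D
    C ↦ AAB
    D ↦ BBB
  step 2 ⇒ step 3: AABBBBAABDDDAABBBBAABBBB ⇒ CDC·CDC·D·D·D·D·CDC·CDC·D·BBB·BBB·BBB·CDC·CDC·D·D·D·D·CDC·CDC·D·D·D·D
    A ↦ CDC

A->CDC, B->D, C->AAB, D->BBB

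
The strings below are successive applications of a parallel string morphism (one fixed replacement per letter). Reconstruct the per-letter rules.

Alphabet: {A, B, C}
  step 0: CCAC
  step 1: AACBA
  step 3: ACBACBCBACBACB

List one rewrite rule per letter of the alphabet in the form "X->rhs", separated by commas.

A->CB, B->CB, C->A

  step 0 ⇒ step 1: CCAC ⇒ A·A·CB·A
    A ↦ CB
    C ↦ A
    B ↦ CB  (constrained at step 1)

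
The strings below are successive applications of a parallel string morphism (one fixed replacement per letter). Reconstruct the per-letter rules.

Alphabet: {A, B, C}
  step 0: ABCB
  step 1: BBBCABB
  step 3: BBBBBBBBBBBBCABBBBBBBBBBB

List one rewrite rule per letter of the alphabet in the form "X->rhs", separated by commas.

  step 0 ⇒ step 1: ABCB ⇒ B·BB·CA·BB
    A ↦ B
    B ↦ BB
    C ↦ CA

A->B, B->BB, C->CA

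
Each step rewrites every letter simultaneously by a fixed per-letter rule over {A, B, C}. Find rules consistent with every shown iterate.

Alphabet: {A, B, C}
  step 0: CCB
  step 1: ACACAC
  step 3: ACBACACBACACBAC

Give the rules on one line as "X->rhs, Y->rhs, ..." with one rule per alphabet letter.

  step 0 ⇒ step 1: CCB ⇒ AC·AC·AC
    B ↦ AC
    C ↦ AC
    A ↦ B  (constrained at step 1)

A->B, B->AC, C->AC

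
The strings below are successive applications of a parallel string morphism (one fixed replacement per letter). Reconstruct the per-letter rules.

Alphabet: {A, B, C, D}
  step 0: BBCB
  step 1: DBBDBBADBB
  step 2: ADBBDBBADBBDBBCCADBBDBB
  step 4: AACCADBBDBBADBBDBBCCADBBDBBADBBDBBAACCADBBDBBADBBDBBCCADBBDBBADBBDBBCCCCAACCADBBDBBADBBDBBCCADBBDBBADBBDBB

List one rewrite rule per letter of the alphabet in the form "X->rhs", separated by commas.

A->CC, B->DBB, C->A, D->A

  step 1 ⇒ step 2: DBBDBBADBB ⇒ A·DBB·DBB·A·DBB·DBB·CC·A·DBB·DBB
    A ↦ CC
    B ↦ DBB
    D ↦ A
  step 0 ⇒ step 1: BBCB ⇒ DBB·DBB·A·DBB
    C ↦ A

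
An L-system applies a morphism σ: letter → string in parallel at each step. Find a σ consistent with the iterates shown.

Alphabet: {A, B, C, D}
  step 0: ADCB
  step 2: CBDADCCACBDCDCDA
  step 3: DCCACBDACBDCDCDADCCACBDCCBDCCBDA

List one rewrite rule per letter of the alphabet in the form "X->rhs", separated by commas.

  step 2 ⇒ step 3: CBDADCCACBDCDCDA ⇒ DC·CA·CB·DA·CB·DC·DC·DA·DC·CA·CB·DC·CB·DC·CB·DA
    A ↦ DA
    B ↦ CA
    C ↦ DC
    D ↦ CB

A->DA, B->CA, C->DC, D->CB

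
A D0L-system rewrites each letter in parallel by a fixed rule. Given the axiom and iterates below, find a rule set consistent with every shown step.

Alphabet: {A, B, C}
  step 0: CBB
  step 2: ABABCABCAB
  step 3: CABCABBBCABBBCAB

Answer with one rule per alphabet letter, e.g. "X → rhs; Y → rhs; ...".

A->C, B->AB, C->BB

  step 2 ⇒ step 3: ABABCABCAB ⇒ C·AB·C·AB·BB·C·AB·BB·C·AB
    A ↦ C
    B ↦ AB
    C ↦ BB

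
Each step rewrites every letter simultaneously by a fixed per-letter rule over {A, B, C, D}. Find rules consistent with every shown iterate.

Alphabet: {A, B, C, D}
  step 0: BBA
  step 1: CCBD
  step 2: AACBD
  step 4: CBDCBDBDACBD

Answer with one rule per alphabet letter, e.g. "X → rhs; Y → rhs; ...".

  step 1 ⇒ step 2: CCBD ⇒ A·A·C·BD
    B ↦ C
    C ↦ A
    D ↦ BD
  step 0 ⇒ step 1: BBA ⇒ C·C·BD
    A ↦ BD

A->BD, B->C, C->A, D->BD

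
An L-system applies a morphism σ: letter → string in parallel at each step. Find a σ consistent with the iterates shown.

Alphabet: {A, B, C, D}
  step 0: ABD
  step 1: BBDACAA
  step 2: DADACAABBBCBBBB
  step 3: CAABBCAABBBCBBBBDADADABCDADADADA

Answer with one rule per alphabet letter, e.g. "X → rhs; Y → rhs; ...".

A->BB, B->DA, C->BC, D->CAA

  step 2 ⇒ step 3: DADACAABBBCBBBB ⇒ CAA·BB·CAA·BB·BC·BB·BB·DA·DA·DA·BC·DA·DA·DA·DA
    A ↦ BB
    B ↦ DA
    C ↦ BC
    D ↦ CAA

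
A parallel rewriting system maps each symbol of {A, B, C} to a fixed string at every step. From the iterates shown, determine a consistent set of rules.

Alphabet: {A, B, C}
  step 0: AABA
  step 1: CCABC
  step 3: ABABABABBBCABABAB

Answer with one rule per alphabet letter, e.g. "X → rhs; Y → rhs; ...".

  step 0 ⇒ step 1: AABA ⇒ C·C·AB·C
    A ↦ C
    B ↦ AB
    C ↦ BB  (constrained at step 1)

A->C, B->AB, C->BB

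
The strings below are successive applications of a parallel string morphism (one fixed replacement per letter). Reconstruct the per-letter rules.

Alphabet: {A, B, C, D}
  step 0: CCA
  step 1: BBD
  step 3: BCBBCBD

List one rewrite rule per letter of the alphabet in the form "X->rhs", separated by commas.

  step 0 ⇒ step 1: CCA ⇒ B·B·D
    A ↦ D
    C ↦ B
    B ↦ BC  (constrained at step 1)
    D ↦ A  (constrained at step 1)

A->D, B->BC, C->B, D->A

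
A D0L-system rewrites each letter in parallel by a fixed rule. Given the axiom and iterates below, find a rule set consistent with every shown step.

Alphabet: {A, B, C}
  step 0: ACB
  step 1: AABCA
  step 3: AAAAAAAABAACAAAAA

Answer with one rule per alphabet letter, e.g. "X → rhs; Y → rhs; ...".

  step 0 ⇒ step 1: ACB ⇒ AA·B·CA
    A ↦ AA
    B ↦ CA
    C ↦ B

A->AA, B->CA, C->B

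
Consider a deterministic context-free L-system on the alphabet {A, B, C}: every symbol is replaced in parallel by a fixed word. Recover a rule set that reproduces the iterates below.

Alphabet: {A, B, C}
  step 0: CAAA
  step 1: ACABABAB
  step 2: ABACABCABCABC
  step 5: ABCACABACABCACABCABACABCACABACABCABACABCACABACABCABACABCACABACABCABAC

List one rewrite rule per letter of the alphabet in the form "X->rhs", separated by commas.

  step 1 ⇒ step 2: ACABABAB ⇒ AB·AC·AB·C·AB·C·AB·C
    A ↦ AB
    B ↦ C
    C ↦ AC

A->AB, B->C, C->AC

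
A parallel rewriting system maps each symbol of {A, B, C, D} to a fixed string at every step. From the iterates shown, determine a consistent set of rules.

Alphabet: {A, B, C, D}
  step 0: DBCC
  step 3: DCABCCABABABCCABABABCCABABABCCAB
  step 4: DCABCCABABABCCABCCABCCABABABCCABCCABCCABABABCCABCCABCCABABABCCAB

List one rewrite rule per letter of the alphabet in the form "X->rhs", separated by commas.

A->CC, B->AB, C->AB, D->DC

  step 3 ⇒ step 4: DCABCCABABABCCABABABCCABABABCCAB ⇒ DC·AB·CC·AB·AB·AB·CC·AB·CC·AB·CC·AB·AB·AB·CC·AB·CC·AB·CC·AB·AB·AB·CC·AB·CC·AB·CC·AB·AB·AB·CC·AB
    A ↦ CC
    B ↦ AB
    C ↦ AB
    D ↦ DC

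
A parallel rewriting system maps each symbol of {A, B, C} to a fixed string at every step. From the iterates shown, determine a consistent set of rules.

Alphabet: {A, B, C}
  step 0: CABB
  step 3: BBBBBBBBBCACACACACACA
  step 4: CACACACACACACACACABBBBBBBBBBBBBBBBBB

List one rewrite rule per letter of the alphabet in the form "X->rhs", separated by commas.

A->B, B->CA, C->BB

  step 3 ⇒ step 4: BBBBBBBBBCACACACACACA ⇒ CA·CA·CA·CA·CA·CA·CA·CA·CA·BB·B·BB·B·BB·B·BB·B·BB·B·BB·B
    A ↦ B
    B ↦ CA
    C ↦ BB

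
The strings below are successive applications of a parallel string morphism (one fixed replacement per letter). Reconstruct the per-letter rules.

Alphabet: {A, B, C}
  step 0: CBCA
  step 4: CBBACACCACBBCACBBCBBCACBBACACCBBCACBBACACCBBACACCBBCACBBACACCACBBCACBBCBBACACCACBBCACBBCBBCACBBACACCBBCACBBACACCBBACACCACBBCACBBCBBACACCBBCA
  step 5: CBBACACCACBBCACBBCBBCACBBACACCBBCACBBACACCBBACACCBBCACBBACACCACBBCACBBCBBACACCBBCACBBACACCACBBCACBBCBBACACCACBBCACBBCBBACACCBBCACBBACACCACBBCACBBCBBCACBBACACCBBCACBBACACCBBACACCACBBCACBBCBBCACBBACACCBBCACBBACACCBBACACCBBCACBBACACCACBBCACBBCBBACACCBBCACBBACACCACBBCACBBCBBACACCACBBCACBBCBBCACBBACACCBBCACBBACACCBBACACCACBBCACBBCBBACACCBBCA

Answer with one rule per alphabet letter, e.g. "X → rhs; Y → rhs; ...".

A->CA, B->AC, C->CBB

  step 4 ⇒ step 5: CBBACACCACBBCACBBCBBCACBBACACCBBCACBBACACCBBACACCBBCACBBACACCACBBCACBBCBBACACCACBBCACBBCBBCACBBACACCBBCACBBACACCBBACACCACBBCACBBCBBACACCBBCA ⇒ CBB·AC·AC·CA·CBB·CA·CBB·CBB·CA·CBB·AC·AC·CBB·CA·CBB·AC·AC·CBB·AC·AC·CBB·CA·CBB·AC·AC·CA·CBB·CA·CBB·CBB·AC·AC·CBB·CA·CBB·AC·AC·CA·CBB·CA·CBB·CBB·AC·AC·CA·CBB·CA·CBB·CBB·AC·AC·CBB·CA·CBB·AC·AC·CA·CBB·CA·CBB·CBB·CA·CBB·AC·AC·CBB·CA·CBB·AC·AC·CBB·AC·AC·CA·CBB·CA·CBB·CBB·CA·CBB·AC·AC·CBB·CA·CBB·AC·AC·CBB·AC·AC·CBB·CA·CBB·AC·AC·CA·CBB·CA·CBB·CBB·AC·AC·CBB·CA·CBB·AC·AC·CA·CBB·CA·CBB·CBB·AC·AC·CA·CBB·CA·CBB·CBB·CA·CBB·AC·AC·CBB·CA·CBB·AC·AC·CBB·AC·AC·CA·CBB·CA·CBB·CBB·AC·AC·CBB·CA
    A ↦ CA
    B ↦ AC
    C ↦ CBB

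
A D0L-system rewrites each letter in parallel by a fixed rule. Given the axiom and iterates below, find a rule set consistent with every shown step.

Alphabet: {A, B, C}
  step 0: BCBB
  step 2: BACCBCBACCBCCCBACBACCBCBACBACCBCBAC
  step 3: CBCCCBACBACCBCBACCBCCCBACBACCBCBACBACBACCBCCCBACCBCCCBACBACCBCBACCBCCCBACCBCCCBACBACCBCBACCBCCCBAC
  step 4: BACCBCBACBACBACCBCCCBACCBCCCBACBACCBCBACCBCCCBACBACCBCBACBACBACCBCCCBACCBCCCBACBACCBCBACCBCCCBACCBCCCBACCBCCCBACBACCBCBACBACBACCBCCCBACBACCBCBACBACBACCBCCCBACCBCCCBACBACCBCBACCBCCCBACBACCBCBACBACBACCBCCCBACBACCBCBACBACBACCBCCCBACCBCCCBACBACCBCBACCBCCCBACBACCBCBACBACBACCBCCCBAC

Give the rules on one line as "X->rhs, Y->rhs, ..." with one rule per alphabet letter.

  step 3 ⇒ step 4: CBCCCBACBACCBCBACCBCCCBACBACCBCBACBACBACCBCCCBACCBCCCBACBACCBCBACCBCCCBACCBCCCBACBACCBCBACCBCCCBAC ⇒ BAC·CBC·BAC·BAC·BAC·CBC·CC·BAC·CBC·CC·BAC·BAC·CBC·BAC·CBC·CC·BAC·BAC·CBC·BAC·BAC·BAC·CBC·CC·BAC·CBC·CC·BAC·BAC·CBC·BAC·CBC·CC·BAC·CBC·CC·BAC·CBC·CC·BAC·BAC·CBC·BAC·BAC·BAC·CBC·CC·BAC·BAC·CBC·BAC·BAC·BAC·CBC·CC·BAC·CBC·CC·BAC·BAC·CBC·BAC·CBC·CC·BAC·BAC·CBC·BAC·BAC·BAC·CBC·CC·BAC·BAC·CBC·BAC·BAC·BAC·CBC·CC·BAC·CBC·CC·BAC·BAC·CBC·BAC·CBC·CC·BAC·BAC·CBC·BAC·BAC·BAC·CBC·CC·BAC
    A ↦ CC
    B ↦ CBC
    C ↦ BAC

A->CC, B->CBC, C->BAC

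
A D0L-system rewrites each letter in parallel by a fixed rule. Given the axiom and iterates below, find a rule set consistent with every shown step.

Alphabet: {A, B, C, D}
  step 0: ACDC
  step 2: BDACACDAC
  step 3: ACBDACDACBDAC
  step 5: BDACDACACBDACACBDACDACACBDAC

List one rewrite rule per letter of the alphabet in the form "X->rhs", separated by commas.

A->D, B->AC, C->AC, D->B

  step 2 ⇒ step 3: BDACACDAC ⇒ AC·B·D·AC·D·AC·B·D·AC
    A ↦ D
    B ↦ AC
    C ↦ AC
    D ↦ B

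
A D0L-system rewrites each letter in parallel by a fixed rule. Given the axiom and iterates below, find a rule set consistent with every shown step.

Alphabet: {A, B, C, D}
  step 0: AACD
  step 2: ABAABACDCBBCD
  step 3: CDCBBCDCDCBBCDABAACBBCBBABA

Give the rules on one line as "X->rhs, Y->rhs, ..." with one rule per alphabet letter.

  step 2 ⇒ step 3: ABAABACDCBBCD ⇒ CD·CBB·CD·CD·CBB·CD·A·BA·A·CBB·CBB·A·BA
    A ↦ CD
    B ↦ CBB
    C ↦ A
    D ↦ BA

A->CD, B->CBB, C->A, D->BA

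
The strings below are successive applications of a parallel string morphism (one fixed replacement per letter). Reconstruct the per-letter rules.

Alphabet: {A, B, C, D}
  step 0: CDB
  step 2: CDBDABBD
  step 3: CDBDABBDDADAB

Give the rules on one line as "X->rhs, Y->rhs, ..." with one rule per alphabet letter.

A->BD, B->DA, C->CD, D->B

  step 2 ⇒ step 3: CDBDABBD ⇒ CD·B·DA·B·BD·DA·DA·B
    A ↦ BD
    B ↦ DA
    C ↦ CD
    D ↦ B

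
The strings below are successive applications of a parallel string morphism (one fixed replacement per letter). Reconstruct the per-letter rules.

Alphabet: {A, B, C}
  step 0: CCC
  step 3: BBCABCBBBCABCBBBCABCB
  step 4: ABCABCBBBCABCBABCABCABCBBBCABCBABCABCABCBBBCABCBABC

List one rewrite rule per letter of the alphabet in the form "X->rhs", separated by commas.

A->BBC, B->ABC, C->B

  step 3 ⇒ step 4: BBCABCBBBCABCBBBCABCB ⇒ ABC·ABC·B·BBC·ABC·B·ABC·ABC·ABC·B·BBC·ABC·B·ABC·ABC·ABC·B·BBC·ABC·B·ABC
    A ↦ BBC
    B ↦ ABC
    C ↦ B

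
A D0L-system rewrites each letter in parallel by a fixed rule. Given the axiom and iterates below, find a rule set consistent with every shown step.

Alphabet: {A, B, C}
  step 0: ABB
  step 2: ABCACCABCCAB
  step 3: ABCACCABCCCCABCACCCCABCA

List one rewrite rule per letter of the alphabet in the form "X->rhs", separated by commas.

A->AB, B->CA, C->CC

  step 2 ⇒ step 3: ABCACCABCCAB ⇒ AB·CA·CC·AB·CC·CC·AB·CA·CC·CC·AB·CA
    A ↦ AB
    B ↦ CA
    C ↦ CC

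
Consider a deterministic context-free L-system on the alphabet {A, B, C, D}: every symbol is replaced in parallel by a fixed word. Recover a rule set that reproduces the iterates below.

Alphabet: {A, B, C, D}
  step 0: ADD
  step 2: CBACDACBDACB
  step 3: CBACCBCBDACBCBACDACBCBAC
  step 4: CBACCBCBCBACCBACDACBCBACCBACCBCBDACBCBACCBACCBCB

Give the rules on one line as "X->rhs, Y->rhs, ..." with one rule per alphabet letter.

A->CB, B->AC, C->CB, D->DA

  step 3 ⇒ step 4: CBACCBCBDACBCBACDACBCBAC ⇒ CB·AC·CB·CB·CB·AC·CB·AC·DA·CB·CB·AC·CB·AC·CB·CB·DA·CB·CB·AC·CB·AC·CB·CB
    A ↦ CB
    B ↦ AC
    C ↦ CB
    D ↦ DA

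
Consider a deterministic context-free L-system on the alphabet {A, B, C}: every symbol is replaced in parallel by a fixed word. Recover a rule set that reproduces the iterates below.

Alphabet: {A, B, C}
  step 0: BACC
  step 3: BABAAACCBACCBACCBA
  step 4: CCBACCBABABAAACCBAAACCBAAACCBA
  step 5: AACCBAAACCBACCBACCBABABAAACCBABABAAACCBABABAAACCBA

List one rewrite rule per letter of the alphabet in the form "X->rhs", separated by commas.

  step 4 ⇒ step 5: CCBACCBABABAAACCBAAACCBAAACCBA ⇒ A·A·CC·BA·A·A·CC·BA·CC·BA·CC·BA·BA·BA·A·A·CC·BA·BA·BA·A·A·CC·BA·BA·BA·A·A·CC·BA
    A ↦ BA
    B ↦ CC
    C ↦ A

A->BA, B->CC, C->A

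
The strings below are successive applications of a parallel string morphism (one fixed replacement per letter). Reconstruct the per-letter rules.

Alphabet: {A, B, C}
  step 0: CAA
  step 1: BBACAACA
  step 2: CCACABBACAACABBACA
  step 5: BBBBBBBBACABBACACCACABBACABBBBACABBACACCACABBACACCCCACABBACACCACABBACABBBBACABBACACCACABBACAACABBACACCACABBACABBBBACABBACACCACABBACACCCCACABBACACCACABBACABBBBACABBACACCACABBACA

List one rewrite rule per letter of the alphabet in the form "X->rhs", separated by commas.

A->ACA, B->C, C->BB

  step 1 ⇒ step 2: BBACAACA ⇒ C·C·ACA·BB·ACA·ACA·BB·ACA
    A ↦ ACA
    B ↦ C
    C ↦ BB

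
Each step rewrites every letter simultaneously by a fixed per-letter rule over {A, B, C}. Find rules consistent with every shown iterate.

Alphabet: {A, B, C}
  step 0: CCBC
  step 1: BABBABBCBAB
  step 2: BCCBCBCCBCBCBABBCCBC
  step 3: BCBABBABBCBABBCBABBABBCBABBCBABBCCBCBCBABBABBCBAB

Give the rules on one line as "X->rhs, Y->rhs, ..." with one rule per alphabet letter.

  step 2 ⇒ step 3: BCCBCBCCBCBCBABBCCBC ⇒ BC·BAB·BAB·BC·BAB·BC·BAB·BAB·BC·BAB·BC·BAB·BC·C·BC·BC·BAB·BAB·BC·BAB
    A ↦ C
    B ↦ BC
    C ↦ BAB

A->C, B->BC, C->BAB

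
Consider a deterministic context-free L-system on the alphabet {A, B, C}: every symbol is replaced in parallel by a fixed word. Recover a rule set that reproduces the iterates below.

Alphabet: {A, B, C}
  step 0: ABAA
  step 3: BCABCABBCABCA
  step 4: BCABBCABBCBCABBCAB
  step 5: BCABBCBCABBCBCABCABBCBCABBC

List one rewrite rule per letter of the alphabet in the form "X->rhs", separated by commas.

  step 4 ⇒ step 5: BCABBCABBCBCABBCAB ⇒ BC·A·B·BC·BC·A·B·BC·BC·A·BC·A·B·BC·BC·A·B·BC
    A ↦ B
    B ↦ BC
    C ↦ A

A->B, B->BC, C->A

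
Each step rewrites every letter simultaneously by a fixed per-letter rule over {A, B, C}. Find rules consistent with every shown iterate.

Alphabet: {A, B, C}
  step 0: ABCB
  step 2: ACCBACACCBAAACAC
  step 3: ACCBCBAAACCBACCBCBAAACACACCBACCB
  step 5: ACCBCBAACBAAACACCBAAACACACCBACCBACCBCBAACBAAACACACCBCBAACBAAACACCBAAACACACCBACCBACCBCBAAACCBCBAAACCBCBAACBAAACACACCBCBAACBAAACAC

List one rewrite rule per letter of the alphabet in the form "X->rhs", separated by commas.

A->AC, B->AA, C->CB

  step 2 ⇒ step 3: ACCBACACCBAAACAC ⇒ AC·CB·CB·AA·AC·CB·AC·CB·CB·AA·AC·AC·AC·CB·AC·CB
    A ↦ AC
    B ↦ AA
    C ↦ CB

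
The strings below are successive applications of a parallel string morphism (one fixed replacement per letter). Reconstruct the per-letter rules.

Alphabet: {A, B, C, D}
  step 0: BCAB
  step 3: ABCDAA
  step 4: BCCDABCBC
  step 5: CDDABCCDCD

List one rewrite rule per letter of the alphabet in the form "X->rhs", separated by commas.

  step 4 ⇒ step 5: BCCDABCBC ⇒ C·D·D·A·BC·C·D·C·D
    A ↦ BC
    B ↦ C
    C ↦ D
    D ↦ A

A->BC, B->C, C->D, D->A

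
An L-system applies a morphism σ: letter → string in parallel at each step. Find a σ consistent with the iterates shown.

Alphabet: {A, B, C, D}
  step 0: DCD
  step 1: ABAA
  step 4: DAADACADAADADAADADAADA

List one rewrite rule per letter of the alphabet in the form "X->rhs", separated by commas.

  step 0 ⇒ step 1: DCD ⇒ A·BA·A
    C ↦ BA
    D ↦ A
    A ↦ DA  (constrained at step 1)
    B ↦ CA  (constrained at step 1)

A->DA, B->CA, C->BA, D->A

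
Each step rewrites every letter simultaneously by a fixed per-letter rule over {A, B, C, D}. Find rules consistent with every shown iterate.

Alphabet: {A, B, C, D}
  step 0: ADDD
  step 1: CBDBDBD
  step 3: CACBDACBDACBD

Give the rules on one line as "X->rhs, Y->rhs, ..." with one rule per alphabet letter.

A->C, B->C, C->A, D->BD

  step 0 ⇒ step 1: ADDD ⇒ C·BD·BD·BD
    A ↦ C
    D ↦ BD
    B ↦ C  (constrained at step 1)
    C ↦ A  (constrained at step 1)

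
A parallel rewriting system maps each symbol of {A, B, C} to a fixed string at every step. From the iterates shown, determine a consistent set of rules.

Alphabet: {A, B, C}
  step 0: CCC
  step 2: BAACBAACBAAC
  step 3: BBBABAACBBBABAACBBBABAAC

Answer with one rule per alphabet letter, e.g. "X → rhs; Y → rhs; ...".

  step 2 ⇒ step 3: BAACBAACBAAC ⇒ BB·BA·BA·AC·BB·BA·BA·AC·BB·BA·BA·AC
    A ↦ BA
    B ↦ BB
    C ↦ AC

A->BA, B->BB, C->AC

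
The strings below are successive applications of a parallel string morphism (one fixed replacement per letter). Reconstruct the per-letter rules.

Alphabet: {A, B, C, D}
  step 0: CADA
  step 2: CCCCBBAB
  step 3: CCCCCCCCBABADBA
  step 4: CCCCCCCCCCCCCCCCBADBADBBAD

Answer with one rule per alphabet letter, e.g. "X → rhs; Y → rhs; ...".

  step 3 ⇒ step 4: CCCCCCCCBABADBA ⇒ CC·CC·CC·CC·CC·CC·CC·CC·BA·D·BA·D·B·BA·D
    A ↦ D
    B ↦ BA
    C ↦ CC
    D ↦ B

A->D, B->BA, C->CC, D->B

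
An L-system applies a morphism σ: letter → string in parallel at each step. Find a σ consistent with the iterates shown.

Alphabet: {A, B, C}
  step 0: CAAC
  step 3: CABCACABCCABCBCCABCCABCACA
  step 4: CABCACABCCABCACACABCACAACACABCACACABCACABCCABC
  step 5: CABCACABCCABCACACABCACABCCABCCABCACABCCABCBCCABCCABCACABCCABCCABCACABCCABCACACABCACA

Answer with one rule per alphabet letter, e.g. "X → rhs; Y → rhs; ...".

  step 4 ⇒ step 5: CABCACABCCABCACACABCACAACACABCACACABCACABCCABC ⇒ CA·BC·A·CA·BC·CA·BC·A·CA·CA·BC·A·CA·BC·CA·BC·CA·BC·A·CA·BC·CA·BC·BC·CA·BC·CA·BC·A·CA·BC·CA·BC·CA·BC·A·CA·BC·CA·BC·A·CA·CA·BC·A·CA
    A ↦ BC
    B ↦ A
    C ↦ CA

A->BC, B->A, C->CA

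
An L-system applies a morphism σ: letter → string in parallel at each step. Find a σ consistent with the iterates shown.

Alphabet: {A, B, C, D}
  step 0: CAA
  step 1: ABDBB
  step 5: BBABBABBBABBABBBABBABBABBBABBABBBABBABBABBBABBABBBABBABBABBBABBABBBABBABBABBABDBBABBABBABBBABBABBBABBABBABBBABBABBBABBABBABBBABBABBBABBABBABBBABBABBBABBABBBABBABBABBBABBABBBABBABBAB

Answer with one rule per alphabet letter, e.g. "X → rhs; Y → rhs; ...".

  step 0 ⇒ step 1: CAA ⇒ ABD·B·B
    A ↦ B
    C ↦ ABD
    B ↦ BBA  (constrained at step 1)
    D ↦ ACB  (constrained at step 1)

A->B, B->BBA, C->ABD, D->ACB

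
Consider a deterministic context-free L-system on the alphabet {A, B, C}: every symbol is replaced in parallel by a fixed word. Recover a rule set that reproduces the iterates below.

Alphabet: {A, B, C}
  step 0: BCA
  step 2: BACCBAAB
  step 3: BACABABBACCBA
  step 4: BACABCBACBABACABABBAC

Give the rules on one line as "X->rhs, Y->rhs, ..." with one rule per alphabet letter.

  step 3 ⇒ step 4: BACABABBACCBA ⇒ BA·C·AB·C·BA·C·BA·BA·C·AB·AB·BA·C
    A ↦ C
    B ↦ BA
    C ↦ AB

A->C, B->BA, C->AB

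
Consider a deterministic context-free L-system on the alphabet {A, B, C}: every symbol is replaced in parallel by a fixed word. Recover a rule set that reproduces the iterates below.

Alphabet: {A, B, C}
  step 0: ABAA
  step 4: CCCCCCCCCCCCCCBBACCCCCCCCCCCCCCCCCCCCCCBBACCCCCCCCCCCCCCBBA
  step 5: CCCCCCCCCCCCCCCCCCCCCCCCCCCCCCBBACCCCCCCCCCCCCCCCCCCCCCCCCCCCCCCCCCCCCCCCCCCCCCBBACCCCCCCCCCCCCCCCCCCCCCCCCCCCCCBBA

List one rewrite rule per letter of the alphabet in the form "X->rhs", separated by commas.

A->BBA, B->C, C->CC

  step 4 ⇒ step 5: CCCCCCCCCCCCCCBBACCCCCCCCCCCCCCCCCCCCCCBBACCCCCCCCCCCCCCBBA ⇒ CC·CC·CC·CC·CC·CC·CC·CC·CC·CC·CC·CC·CC·CC·C·C·BBA·CC·CC·CC·CC·CC·CC·CC·CC·CC·CC·CC·CC·CC·CC·CC·CC·CC·CC·CC·CC·CC·CC·C·C·BBA·CC·CC·CC·CC·CC·CC·CC·CC·CC·CC·CC·CC·CC·CC·C·C·BBA
    A ↦ BBA
    B ↦ C
    C ↦ CC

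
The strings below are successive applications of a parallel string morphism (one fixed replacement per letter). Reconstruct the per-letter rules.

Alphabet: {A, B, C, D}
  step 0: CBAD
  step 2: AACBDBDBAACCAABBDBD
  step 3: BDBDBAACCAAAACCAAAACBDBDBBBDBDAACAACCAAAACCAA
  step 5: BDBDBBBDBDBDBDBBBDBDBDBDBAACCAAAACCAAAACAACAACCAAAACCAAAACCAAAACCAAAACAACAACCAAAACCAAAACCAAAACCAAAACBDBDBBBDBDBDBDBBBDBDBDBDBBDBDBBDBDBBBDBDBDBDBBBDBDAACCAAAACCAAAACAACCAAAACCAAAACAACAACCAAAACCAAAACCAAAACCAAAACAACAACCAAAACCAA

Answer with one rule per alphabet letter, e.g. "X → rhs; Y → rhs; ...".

  step 2 ⇒ step 3: AACBDBDBAACCAABBDBD ⇒ BD·BD·B·AAC·CAA·AAC·CAA·AAC·BD·BD·B·B·BD·BD·AAC·AAC·CAA·AAC·CAA
    A ↦ BD
    B ↦ AAC
    C ↦ B
    D ↦ CAA

A->BD, B->AAC, C->B, D->CAA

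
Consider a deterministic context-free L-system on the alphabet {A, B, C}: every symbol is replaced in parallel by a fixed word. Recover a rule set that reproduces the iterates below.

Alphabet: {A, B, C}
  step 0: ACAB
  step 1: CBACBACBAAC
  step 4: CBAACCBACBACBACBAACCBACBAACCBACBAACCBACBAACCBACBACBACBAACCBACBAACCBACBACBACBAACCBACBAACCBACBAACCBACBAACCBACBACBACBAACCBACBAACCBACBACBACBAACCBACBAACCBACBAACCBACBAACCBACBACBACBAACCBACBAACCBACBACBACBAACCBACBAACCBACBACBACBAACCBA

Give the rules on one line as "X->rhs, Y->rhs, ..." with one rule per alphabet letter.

  step 0 ⇒ step 1: ACAB ⇒ CBA·CBA·CBA·AC
    A ↦ CBA
    B ↦ AC
    C ↦ CBA

A->CBA, B->AC, C->CBA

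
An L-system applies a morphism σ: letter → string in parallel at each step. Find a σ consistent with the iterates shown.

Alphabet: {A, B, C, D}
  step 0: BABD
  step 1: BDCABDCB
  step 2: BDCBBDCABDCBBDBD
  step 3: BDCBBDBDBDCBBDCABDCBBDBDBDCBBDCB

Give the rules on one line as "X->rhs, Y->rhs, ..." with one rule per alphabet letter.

A->CA, B->BD, C->BD, D->CB

  step 2 ⇒ step 3: BDCBBDCABDCBBDBD ⇒ BD·CB·BD·BD·BD·CB·BD·CA·BD·CB·BD·BD·BD·CB·BD·CB
    A ↦ CA
    B ↦ BD
    C ↦ BD
    D ↦ CB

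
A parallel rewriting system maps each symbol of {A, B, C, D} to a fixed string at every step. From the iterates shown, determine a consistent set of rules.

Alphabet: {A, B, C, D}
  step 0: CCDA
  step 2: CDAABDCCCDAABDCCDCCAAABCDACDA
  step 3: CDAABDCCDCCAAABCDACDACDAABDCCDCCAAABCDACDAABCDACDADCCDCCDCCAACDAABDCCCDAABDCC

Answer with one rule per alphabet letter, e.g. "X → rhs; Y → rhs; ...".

A->DCC, B->AA, C->CDA, D->AB

  step 2 ⇒ step 3: CDAABDCCCDAABDCCDCCAAABCDACDA ⇒ CDA·AB·DCC·DCC·AA·AB·CDA·CDA·CDA·AB·DCC·DCC·AA·AB·CDA·CDA·AB·CDA·CDA·DCC·DCC·DCC·AA·CDA·AB·DCC·CDA·AB·DCC
    A ↦ DCC
    B ↦ AA
    C ↦ CDA
    D ↦ AB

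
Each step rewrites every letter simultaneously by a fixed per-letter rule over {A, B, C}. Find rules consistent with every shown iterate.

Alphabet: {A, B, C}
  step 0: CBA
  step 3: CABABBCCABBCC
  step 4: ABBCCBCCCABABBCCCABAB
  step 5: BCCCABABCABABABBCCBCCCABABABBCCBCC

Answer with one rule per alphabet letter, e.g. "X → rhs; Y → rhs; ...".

A->BC, B->C, C->AB

  step 4 ⇒ step 5: ABBCCBCCCABABBCCCABAB ⇒ BC·C·C·AB·AB·C·AB·AB·AB·BC·C·BC·C·C·AB·AB·AB·BC·C·BC·C
    A ↦ BC
    B ↦ C
    C ↦ AB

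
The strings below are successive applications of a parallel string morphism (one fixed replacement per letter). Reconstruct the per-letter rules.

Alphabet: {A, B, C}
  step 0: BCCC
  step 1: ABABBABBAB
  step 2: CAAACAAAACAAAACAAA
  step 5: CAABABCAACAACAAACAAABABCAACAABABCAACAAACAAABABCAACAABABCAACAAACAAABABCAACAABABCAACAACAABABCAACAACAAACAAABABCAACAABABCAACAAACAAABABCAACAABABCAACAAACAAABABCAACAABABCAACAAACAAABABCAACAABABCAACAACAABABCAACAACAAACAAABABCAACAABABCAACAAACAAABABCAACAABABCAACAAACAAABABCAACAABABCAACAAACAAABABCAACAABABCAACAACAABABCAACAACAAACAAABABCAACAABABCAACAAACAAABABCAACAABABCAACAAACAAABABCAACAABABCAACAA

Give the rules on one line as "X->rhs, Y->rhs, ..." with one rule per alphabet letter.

A->CAA, B->A, C->BAB

  step 1 ⇒ step 2: ABABBABBAB ⇒ CAA·A·CAA·A·A·CAA·A·A·CAA·A
    A ↦ CAA
    B ↦ A
  step 0 ⇒ step 1: BCCC ⇒ A·BAB·BAB·BAB
    C ↦ BAB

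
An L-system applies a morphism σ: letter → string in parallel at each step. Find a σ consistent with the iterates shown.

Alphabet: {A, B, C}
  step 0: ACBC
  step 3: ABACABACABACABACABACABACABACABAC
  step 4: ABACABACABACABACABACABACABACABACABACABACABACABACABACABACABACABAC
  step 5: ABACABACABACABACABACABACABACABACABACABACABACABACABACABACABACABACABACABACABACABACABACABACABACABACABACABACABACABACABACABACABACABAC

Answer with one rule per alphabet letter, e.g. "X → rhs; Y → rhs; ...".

  step 4 ⇒ step 5: ABACABACABACABACABACABACABACABACABACABACABACABACABACABACABACABAC ⇒ AB·AC·AB·AC·AB·AC·AB·AC·AB·AC·AB·AC·AB·AC·AB·AC·AB·AC·AB·AC·AB·AC·AB·AC·AB·AC·AB·AC·AB·AC·AB·AC·AB·AC·AB·AC·AB·AC·AB·AC·AB·AC·AB·AC·AB·AC·AB·AC·AB·AC·AB·AC·AB·AC·AB·AC·AB·AC·AB·AC·AB·AC·AB·AC
    A ↦ AB
    B ↦ AC
    C ↦ AC

A->AB, B->AC, C->AC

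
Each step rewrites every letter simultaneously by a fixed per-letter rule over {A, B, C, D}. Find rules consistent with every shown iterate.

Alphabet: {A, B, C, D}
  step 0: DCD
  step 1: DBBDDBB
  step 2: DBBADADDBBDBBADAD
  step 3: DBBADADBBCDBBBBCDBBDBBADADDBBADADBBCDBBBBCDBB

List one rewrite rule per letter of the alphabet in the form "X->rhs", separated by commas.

  step 2 ⇒ step 3: DBBADADDBBDBBADAD ⇒ DBB·AD·AD·BBC·DBB·BBC·DBB·DBB·AD·AD·DBB·AD·AD·BBC·DBB·BBC·DBB
    A ↦ BBC
    B ↦ AD
    D ↦ DBB
  step 0 ⇒ step 1: DCD ⇒ DBB·D·DBB
    C ↦ D

A->BBC, B->AD, C->D, D->DBB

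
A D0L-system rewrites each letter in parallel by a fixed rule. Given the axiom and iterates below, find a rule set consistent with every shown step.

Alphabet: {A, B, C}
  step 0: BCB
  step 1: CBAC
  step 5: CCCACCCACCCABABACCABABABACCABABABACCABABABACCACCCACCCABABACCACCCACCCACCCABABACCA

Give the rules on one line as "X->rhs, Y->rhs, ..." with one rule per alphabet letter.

A->CCA, B->C, C->BA

  step 0 ⇒ step 1: BCB ⇒ C·BA·C
    B ↦ C
    C ↦ BA
    A ↦ CCA  (constrained at step 1)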